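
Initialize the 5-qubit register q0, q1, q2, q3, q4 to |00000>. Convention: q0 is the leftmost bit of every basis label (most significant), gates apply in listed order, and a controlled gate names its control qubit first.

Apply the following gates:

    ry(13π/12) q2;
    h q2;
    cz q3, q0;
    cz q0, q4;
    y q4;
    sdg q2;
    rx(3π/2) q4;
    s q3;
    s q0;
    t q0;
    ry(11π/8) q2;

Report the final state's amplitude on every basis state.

The final amplitudes are -sqrt(3)*sqrt(sqrt(2)/4 + 1/2)*cos(5*pi/16)/4 - sqrt(3)*sqrt(1/2 - sqrt(2)/4)*cos(5*pi/16)/4 - sqrt(1/2 - sqrt(2)/4)*cos(5*pi/16)/4 + sqrt(sqrt(2)/4 + 1/2)*cos(5*pi/16)/4 - sqrt(3)*I*sqrt(sqrt(2)/4 + 1/2)*sin(5*pi/16)/4 - I*sqrt(sqrt(2)/4 + 1/2)*sin(5*pi/16)/4 - I*sqrt(1/2 - sqrt(2)/4)*sin(5*pi/16)/4 + sqrt(3)*I*sqrt(1/2 - sqrt(2)/4)*sin(5*pi/16)/4 on |00000>, -sqrt(3)*sqrt(sqrt(2)/4 + 1/2)*sin(5*pi/16)/4 - sqrt(sqrt(2)/4 + 1/2)*sin(5*pi/16)/4 - sqrt(1/2 - sqrt(2)/4)*sin(5*pi/16)/4 + sqrt(3)*sqrt(1/2 - sqrt(2)/4)*sin(5*pi/16)/4 - I*sqrt(sqrt(2)/4 + 1/2)*cos(5*pi/16)/4 + I*sqrt(1/2 - sqrt(2)/4)*cos(5*pi/16)/4 + sqrt(3)*I*sqrt(1/2 - sqrt(2)/4)*cos(5*pi/16)/4 + sqrt(3)*I*sqrt(sqrt(2)/4 + 1/2)*cos(5*pi/16)/4 on |00001>, -sqrt(sqrt(2)/4 + 1/2)*sin(5*pi/16)/4 + sqrt(1/2 - sqrt(2)/4)*sin(5*pi/16)/4 + sqrt(3)*sqrt(1/2 - sqrt(2)/4)*sin(5*pi/16)/4 + sqrt(3)*sqrt(sqrt(2)/4 + 1/2)*sin(5*pi/16)/4 - sqrt(3)*I*sqrt(sqrt(2)/4 + 1/2)*cos(5*pi/16)/4 - I*sqrt(sqrt(2)/4 + 1/2)*cos(5*pi/16)/4 - I*sqrt(1/2 - sqrt(2)/4)*cos(5*pi/16)/4 + sqrt(3)*I*sqrt(1/2 - sqrt(2)/4)*cos(5*pi/16)/4 on |00100>, -sqrt(3)*sqrt(sqrt(2)/4 + 1/2)*cos(5*pi/16)/4 - sqrt(sqrt(2)/4 + 1/2)*cos(5*pi/16)/4 - sqrt(1/2 - sqrt(2)/4)*cos(5*pi/16)/4 + sqrt(3)*sqrt(1/2 - sqrt(2)/4)*cos(5*pi/16)/4 - sqrt(3)*I*sqrt(sqrt(2)/4 + 1/2)*sin(5*pi/16)/4 - sqrt(3)*I*sqrt(1/2 - sqrt(2)/4)*sin(5*pi/16)/4 - I*sqrt(1/2 - sqrt(2)/4)*sin(5*pi/16)/4 + I*sqrt(sqrt(2)/4 + 1/2)*sin(5*pi/16)/4 on |00101>, and 0 on every other basis state.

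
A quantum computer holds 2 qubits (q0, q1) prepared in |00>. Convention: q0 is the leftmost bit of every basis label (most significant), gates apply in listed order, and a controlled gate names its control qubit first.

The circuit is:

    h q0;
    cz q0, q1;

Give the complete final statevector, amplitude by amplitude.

The resulting statevector has amplitude sqrt(2)/2 on |00>, 0 on |01>, sqrt(2)/2 on |10>, 0 on |11>.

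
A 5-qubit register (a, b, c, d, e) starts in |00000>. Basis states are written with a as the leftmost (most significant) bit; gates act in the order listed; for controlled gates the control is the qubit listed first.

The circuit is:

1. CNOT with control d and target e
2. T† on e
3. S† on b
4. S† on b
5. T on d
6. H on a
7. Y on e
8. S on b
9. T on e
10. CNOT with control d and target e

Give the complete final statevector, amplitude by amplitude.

The resulting statevector has amplitude sqrt(2)*exp(3*I*pi/4)/2 on |00001>, sqrt(2)*exp(3*I*pi/4)/2 on |10001>, and 0 on every other basis state.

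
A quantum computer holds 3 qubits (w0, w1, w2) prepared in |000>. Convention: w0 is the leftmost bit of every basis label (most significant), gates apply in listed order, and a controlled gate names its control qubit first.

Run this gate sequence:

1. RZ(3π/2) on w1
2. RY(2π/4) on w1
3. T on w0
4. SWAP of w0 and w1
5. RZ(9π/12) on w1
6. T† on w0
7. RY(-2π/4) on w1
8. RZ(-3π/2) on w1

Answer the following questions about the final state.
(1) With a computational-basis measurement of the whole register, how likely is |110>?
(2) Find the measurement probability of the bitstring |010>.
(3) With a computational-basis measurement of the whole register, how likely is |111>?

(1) A full measurement returns |110> with probability 1/4.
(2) A full measurement returns |010> with probability 1/4.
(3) A full measurement returns |111> with probability 0.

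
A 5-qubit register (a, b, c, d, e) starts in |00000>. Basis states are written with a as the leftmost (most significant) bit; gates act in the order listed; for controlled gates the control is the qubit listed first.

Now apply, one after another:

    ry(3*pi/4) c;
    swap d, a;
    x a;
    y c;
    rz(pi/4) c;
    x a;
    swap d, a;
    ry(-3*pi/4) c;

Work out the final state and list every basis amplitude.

The final amplitudes are sqrt(2)*(-exp(3*I*pi/4) + I)*exp(7*I*pi/8)/4 on |00000>, (-2*I - sqrt(2)*I - (2 - sqrt(2))*exp(3*I*pi/4))*exp(7*I*pi/8)/4 on |00100>, and 0 on every other basis state.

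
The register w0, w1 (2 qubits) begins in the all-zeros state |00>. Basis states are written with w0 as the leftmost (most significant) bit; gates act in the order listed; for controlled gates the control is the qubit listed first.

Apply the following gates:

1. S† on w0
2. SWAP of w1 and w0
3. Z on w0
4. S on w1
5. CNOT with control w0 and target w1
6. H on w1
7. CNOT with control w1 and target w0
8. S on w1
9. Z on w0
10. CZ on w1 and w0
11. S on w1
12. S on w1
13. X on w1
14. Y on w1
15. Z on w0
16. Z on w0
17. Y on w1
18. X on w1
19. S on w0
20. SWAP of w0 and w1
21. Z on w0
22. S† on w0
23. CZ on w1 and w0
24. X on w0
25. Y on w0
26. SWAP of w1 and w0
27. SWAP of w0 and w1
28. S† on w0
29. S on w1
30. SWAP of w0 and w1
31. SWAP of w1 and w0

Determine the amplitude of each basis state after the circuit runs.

The resulting statevector has amplitude -sqrt(2)*I/2 on |00>, 0 on |01>, 0 on |10>, sqrt(2)/2 on |11>. Key observation: gates 13-18 undo each other exactly, leaving only the rest of the circuit to track.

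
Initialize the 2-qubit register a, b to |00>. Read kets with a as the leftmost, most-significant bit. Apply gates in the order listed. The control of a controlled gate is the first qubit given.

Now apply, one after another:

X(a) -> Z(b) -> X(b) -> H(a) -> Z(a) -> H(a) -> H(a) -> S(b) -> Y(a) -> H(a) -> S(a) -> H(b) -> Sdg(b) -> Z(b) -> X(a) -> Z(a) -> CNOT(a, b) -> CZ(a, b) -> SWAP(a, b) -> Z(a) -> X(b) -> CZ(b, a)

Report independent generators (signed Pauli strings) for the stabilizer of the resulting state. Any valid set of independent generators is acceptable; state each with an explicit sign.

The final state is stabilized by the group generated by -YI, -IZ; other independent generating sets are equally valid. Key observation: the block from step 6 through step 7 cancels to the identity and can be dropped.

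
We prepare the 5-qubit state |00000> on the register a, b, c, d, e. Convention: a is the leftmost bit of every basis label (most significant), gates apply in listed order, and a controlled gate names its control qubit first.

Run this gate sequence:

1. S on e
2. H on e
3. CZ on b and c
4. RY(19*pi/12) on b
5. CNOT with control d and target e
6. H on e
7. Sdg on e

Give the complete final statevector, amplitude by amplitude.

The final amplitudes are -sqrt(sqrt(2) + 2)/4 - sqrt(6 - 3*sqrt(2))/4 on |00000>, -sqrt(2 - sqrt(2))/4 + sqrt(3*sqrt(2) + 6)/4 on |01000>, and 0 on every other basis state.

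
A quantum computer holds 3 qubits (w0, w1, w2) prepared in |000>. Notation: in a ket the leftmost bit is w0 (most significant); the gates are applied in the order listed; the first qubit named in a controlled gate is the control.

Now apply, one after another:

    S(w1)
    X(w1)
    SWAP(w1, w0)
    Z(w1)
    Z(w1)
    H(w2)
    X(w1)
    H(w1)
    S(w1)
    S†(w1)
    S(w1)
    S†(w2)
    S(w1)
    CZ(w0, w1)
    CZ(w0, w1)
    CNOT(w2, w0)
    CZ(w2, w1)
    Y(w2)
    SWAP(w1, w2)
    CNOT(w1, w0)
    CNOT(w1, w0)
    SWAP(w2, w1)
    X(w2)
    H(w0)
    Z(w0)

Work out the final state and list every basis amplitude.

After the circuit, the state carries amplitude sqrt(2)*I/4 on |000>, -sqrt(2)/4 on |001>, sqrt(2)*I/4 on |010>, sqrt(2)/4 on |011>, sqrt(2)*I/4 on |100>, sqrt(2)/4 on |101>, sqrt(2)*I/4 on |110>, -sqrt(2)/4 on |111>. Key observation: the block from step 9 through step 10 cancels to the identity and can be dropped.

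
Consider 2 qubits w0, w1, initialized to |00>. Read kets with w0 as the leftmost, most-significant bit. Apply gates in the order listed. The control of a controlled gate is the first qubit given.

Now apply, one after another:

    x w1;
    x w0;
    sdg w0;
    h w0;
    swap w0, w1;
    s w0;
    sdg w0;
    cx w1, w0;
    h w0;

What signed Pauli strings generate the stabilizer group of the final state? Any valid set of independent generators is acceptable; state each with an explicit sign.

One valid set of independent stabilizer generators is -XZ, -ZX (any independent generating set of the same group is equally correct). Key observation: gates 6-7 undo each other exactly, leaving only the rest of the circuit to track.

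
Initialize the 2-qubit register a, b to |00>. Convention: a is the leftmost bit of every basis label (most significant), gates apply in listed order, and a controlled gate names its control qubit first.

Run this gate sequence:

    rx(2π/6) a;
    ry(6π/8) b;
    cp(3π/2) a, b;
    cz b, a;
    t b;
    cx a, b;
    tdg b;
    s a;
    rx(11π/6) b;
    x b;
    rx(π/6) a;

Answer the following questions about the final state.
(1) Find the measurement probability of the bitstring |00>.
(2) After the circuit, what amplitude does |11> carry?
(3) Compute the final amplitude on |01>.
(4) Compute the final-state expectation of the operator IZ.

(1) A full measurement returns |00> with probability sqrt(6)/64 + sqrt(3)/16 + 3*sqrt(2)/32 + 13/64.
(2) The final state's coefficient on |11> equals -sqrt(3*sqrt(2) + 6)/8 + 3*sqrt(sqrt(2) + 2)/16 - sqrt(sqrt(2) + 2)*exp(3*I*pi/4)/8 - sqrt(3*sqrt(2) + 6)*exp(3*I*pi/4)/16 - sqrt(2 - sqrt(2))*exp(I*pi/4)/16 + I*sqrt(6 - 3*sqrt(2))/16.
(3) The amplitude on |01> is -sqrt(6 - 3*sqrt(2))/8 - 3*sqrt(2 - sqrt(2))/16 - I*sqrt(3*sqrt(2) + 6)/16 - sqrt(sqrt(2) + 2)*exp(I*pi/4)/16 - sqrt(6 - 3*sqrt(2))*exp(3*I*pi/4)/16 + sqrt(2 - sqrt(2))*exp(3*I*pi/4)/8.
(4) The expectation value of IZ is sqrt(6)/8.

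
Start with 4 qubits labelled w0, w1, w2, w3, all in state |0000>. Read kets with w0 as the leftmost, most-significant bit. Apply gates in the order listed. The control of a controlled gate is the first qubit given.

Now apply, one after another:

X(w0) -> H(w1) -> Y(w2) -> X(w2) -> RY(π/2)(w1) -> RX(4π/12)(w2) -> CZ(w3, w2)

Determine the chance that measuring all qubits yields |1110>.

Outcome |1110> occurs with probability 1/4.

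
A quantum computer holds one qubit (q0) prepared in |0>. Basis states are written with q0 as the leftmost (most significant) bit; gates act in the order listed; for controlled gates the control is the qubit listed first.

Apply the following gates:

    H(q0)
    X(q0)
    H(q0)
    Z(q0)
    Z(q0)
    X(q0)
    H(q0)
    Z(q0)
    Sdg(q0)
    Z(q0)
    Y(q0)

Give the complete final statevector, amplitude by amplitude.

The final amplitudes are sqrt(2)/2 on |0>, sqrt(2)*I/2 on |1>. Key observation: steps 1-4 multiply out to the identity, so the circuit reduces to the remaining gates.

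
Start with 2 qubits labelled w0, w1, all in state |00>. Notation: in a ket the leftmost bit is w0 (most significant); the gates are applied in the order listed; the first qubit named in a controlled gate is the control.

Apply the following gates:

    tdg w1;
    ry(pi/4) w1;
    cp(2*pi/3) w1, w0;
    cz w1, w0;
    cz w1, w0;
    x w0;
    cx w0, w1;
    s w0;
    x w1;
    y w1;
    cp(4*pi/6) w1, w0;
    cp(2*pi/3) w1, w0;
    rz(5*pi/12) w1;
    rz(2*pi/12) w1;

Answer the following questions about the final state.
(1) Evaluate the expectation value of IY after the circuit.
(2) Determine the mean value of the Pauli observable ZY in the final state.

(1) The observable IY averages to -1/4 + sqrt(3)/4. Key observation: the block from step 4 through step 5 cancels to the identity and can be dropped.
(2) The expectation value of ZY is 1/4 - sqrt(3)/4.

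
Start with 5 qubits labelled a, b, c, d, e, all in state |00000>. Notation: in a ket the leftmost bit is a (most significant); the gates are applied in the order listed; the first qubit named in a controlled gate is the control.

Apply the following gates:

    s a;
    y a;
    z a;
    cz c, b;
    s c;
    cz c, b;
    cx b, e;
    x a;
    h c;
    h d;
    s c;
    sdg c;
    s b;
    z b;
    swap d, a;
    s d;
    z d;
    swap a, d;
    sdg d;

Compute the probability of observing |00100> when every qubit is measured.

Outcome |00100> occurs with probability 1/4. Key observation: the block from step 11 through step 12 cancels to the identity and can be dropped.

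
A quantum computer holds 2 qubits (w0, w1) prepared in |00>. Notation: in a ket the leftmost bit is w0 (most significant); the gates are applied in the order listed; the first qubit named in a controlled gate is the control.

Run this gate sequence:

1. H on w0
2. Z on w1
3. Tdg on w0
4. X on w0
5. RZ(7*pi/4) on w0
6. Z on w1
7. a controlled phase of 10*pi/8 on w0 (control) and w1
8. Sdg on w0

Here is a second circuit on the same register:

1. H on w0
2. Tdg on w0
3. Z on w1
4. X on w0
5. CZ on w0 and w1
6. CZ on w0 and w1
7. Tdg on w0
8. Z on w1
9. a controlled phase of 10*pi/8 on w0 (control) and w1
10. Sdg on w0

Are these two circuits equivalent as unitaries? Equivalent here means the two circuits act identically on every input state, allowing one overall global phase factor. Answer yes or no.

Yes — the two circuits implement the same unitary up to a global phase.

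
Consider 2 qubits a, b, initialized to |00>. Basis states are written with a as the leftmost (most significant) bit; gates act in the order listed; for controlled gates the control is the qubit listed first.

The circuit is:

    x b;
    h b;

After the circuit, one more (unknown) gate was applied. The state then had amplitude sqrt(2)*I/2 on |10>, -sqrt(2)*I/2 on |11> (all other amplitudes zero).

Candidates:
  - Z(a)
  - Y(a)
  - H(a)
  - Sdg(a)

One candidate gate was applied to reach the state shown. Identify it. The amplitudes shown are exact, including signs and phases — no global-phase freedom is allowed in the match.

It was Y(a) that produced the state shown.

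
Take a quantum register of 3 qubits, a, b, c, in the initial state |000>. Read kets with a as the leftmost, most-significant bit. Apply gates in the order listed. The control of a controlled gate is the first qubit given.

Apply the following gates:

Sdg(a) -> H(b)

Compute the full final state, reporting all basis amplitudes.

After the circuit, the state carries amplitude sqrt(2)/2 on |000>, sqrt(2)/2 on |010>, and 0 on every other basis state.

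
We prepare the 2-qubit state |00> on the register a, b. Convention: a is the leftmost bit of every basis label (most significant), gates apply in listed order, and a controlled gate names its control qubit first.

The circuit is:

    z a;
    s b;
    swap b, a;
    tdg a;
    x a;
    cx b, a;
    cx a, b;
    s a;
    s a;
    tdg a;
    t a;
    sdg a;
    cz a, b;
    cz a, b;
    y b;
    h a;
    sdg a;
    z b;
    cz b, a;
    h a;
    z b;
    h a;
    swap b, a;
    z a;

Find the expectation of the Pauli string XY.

The observable XY averages to 0. Key observation: steps 9-12 multiply out to the identity, so the circuit reduces to the remaining gates.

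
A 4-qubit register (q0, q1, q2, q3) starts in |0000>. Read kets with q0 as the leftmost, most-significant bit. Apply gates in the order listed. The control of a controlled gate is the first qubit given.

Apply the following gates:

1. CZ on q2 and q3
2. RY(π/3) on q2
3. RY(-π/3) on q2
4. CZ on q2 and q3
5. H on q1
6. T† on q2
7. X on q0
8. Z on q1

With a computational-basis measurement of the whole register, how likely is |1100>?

Outcome |1100> occurs with probability 1/2.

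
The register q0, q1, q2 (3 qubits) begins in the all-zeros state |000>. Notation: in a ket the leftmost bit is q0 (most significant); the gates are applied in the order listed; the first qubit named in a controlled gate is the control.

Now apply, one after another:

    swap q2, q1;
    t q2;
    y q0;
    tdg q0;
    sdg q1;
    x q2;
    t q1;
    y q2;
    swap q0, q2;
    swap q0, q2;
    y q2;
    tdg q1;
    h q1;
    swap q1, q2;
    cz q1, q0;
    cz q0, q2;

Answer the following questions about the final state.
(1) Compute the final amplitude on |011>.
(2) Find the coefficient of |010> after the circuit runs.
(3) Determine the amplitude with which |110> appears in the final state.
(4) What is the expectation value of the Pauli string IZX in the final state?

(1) The final state's coefficient on |011> equals 0. Key observation: the block from step 7 through step 12 cancels to the identity and can be dropped.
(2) The final state's coefficient on |010> equals 0.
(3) The amplitude on |110> is -sqrt(2)*exp(I*pi/4)/2.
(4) The observable IZX averages to 1.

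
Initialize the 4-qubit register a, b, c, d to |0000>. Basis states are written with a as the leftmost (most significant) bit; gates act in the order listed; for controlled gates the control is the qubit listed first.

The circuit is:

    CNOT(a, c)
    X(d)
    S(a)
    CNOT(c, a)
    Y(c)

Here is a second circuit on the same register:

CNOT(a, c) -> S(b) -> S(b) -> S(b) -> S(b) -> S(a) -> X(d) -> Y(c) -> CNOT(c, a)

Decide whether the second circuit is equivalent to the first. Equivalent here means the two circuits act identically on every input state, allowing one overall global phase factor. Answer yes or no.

No, they are not equivalent — no single phase factor reconciles the two unitaries.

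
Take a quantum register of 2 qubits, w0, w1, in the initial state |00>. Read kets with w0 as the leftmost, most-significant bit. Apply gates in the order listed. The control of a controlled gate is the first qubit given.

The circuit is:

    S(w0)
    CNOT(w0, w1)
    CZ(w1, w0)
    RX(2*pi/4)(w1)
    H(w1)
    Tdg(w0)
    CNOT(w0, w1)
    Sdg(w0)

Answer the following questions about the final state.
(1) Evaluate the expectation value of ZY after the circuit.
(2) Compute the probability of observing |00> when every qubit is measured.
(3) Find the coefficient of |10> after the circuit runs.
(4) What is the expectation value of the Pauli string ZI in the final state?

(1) The expectation value of ZY is 1.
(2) A full measurement returns |00> with probability 1/2.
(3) The final state's coefficient on |10> equals 0.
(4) In the final state, ZI has expectation 1.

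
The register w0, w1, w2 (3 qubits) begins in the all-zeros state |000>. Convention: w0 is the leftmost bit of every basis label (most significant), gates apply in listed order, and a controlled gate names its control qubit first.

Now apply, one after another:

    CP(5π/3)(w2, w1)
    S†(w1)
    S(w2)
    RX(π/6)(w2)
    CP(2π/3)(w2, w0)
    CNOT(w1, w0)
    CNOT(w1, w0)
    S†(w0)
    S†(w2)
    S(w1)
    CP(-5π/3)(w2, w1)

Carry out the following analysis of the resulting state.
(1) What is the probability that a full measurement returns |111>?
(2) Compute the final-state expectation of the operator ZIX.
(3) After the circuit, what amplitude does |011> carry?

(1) Outcome |111> occurs with probability 0.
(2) In the final state, ZIX has expectation -1/2.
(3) |011> carries amplitude 0 in the final state.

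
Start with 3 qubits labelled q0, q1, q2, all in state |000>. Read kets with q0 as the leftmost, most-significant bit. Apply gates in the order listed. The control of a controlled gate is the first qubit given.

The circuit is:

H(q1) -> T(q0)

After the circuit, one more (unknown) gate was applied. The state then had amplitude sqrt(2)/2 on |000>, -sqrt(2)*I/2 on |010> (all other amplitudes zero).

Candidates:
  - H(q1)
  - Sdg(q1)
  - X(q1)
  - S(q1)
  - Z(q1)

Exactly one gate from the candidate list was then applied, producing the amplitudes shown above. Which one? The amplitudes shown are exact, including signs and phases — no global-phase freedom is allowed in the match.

The applied gate was Sdg(q1).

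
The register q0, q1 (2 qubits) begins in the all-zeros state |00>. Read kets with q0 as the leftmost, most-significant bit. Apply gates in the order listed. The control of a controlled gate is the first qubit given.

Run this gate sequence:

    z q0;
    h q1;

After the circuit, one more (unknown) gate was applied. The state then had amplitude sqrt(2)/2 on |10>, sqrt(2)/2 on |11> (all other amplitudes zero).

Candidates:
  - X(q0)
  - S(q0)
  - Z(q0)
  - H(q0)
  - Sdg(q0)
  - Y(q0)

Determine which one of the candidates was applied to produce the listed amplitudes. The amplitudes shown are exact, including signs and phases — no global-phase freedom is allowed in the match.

The applied gate was X(q0).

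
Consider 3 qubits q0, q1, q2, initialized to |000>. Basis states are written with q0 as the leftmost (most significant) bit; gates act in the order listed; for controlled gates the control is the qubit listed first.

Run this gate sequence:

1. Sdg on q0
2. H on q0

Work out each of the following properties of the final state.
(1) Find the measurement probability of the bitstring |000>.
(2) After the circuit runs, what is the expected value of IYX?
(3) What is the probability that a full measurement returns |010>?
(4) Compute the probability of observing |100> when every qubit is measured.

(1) Outcome |000> occurs with probability 1/2.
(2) In the final state, IYX has expectation 0.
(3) Outcome |010> occurs with probability 0.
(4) A full measurement returns |100> with probability 1/2.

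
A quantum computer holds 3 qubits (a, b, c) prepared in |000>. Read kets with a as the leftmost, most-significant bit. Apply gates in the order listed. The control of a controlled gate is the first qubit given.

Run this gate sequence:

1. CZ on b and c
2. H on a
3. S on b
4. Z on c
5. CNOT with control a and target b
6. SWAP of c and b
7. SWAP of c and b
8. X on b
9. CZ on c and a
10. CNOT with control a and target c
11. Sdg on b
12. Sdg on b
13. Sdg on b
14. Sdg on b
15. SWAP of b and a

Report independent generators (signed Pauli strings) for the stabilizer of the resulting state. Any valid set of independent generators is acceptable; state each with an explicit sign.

The stabilizer group can be generated by +XXX, -ZIZ, +IZZ, among other valid generating sets. Key observation: gates 6-7 undo each other exactly, leaving only the rest of the circuit to track.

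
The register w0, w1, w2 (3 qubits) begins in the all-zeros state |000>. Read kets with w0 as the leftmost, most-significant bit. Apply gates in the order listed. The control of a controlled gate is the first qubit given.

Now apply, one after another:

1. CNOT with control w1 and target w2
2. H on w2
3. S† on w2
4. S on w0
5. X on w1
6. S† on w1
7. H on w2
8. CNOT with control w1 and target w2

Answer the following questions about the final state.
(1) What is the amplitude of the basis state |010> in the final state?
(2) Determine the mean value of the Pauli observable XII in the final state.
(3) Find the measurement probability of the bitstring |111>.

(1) The amplitude on |010> is 1/2 - I/2.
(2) The observable XII averages to 0.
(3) Outcome |111> occurs with probability 0.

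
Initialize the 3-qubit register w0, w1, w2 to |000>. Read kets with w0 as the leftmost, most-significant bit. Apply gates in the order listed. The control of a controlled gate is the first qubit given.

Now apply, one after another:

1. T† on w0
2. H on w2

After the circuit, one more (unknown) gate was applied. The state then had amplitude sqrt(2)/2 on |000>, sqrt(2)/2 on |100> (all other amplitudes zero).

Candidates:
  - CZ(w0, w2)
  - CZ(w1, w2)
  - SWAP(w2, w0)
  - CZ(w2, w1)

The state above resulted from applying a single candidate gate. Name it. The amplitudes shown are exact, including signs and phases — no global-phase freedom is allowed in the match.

The applied gate was SWAP(w2, w0).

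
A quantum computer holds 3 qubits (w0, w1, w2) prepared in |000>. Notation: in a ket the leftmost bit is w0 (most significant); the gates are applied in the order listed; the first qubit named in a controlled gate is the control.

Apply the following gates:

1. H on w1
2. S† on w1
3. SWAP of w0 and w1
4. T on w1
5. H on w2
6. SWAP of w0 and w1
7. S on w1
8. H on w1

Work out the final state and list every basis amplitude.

The final amplitudes are sqrt(2)/2 on |000>, sqrt(2)/2 on |001>, and 0 on every other basis state.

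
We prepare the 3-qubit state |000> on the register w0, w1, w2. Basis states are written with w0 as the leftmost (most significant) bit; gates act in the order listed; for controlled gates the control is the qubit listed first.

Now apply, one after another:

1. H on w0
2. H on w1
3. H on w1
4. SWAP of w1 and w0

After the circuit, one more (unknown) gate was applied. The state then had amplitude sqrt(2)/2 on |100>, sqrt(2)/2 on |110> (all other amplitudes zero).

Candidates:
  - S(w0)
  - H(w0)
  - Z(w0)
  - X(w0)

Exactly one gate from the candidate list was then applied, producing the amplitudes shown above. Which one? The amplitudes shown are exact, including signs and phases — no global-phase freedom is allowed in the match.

It was X(w0) that produced the state shown.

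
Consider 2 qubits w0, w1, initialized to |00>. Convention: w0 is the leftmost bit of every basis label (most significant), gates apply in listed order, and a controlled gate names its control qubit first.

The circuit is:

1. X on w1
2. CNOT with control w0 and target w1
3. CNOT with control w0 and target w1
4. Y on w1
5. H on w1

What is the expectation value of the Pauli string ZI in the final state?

In the final state, ZI has expectation 1. Key observation: steps 2-3 multiply out to the identity, so the circuit reduces to the remaining gates.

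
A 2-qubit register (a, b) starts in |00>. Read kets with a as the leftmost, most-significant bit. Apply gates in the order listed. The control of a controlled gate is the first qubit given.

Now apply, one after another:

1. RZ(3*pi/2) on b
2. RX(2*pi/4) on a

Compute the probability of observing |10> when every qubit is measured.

Outcome |10> occurs with probability 1/2.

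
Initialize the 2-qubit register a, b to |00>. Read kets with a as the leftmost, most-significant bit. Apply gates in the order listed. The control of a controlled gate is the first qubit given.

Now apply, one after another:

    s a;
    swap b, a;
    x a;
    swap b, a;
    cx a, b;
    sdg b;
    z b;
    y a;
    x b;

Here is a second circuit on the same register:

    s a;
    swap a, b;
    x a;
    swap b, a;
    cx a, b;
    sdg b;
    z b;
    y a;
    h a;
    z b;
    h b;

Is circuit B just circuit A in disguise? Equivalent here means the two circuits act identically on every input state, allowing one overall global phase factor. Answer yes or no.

No: there is an input state on which the two circuits produce genuinely different outputs (not merely differing by a phase).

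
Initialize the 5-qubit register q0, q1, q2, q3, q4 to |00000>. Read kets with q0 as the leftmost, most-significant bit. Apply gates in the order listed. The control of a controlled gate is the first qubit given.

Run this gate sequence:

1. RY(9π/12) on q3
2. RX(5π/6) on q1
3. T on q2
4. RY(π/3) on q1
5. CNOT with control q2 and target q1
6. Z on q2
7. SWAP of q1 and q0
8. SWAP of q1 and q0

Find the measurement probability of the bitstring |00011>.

The probability of measuring |00011> is 0.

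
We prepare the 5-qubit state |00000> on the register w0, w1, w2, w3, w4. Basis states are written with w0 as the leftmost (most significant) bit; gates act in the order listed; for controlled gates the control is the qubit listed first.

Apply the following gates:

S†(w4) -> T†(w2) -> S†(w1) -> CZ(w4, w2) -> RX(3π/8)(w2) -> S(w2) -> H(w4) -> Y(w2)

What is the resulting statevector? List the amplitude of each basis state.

After the circuit, the state carries amplitude -sqrt(2)*I*sin(3*pi/16)/2 on |00000>, -sqrt(2)*I*sin(3*pi/16)/2 on |00001>, sqrt(2)*I*cos(3*pi/16)/2 on |00100>, sqrt(2)*I*cos(3*pi/16)/2 on |00101>, and 0 on every other basis state.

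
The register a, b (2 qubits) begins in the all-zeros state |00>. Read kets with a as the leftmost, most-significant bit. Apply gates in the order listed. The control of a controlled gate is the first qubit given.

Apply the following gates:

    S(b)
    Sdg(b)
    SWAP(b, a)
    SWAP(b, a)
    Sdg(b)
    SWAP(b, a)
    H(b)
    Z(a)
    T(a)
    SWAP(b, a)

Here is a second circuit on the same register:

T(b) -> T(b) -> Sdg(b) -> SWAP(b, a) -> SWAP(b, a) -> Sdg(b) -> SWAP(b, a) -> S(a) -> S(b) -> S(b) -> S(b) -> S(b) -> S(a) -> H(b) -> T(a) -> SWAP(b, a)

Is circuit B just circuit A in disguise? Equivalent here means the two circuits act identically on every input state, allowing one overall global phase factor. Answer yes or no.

Yes — the two circuits implement the same unitary up to a global phase.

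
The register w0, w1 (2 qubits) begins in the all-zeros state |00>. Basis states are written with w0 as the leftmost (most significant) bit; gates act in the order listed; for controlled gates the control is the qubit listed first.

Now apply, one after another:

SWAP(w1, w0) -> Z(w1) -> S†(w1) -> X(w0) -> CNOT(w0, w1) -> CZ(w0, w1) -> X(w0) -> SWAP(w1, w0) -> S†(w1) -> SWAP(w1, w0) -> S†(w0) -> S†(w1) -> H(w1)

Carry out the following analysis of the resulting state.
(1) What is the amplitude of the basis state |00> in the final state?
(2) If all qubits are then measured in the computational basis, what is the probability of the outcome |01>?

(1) The amplitude on |00> is sqrt(2)*I/2.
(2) A full measurement returns |01> with probability 1/2.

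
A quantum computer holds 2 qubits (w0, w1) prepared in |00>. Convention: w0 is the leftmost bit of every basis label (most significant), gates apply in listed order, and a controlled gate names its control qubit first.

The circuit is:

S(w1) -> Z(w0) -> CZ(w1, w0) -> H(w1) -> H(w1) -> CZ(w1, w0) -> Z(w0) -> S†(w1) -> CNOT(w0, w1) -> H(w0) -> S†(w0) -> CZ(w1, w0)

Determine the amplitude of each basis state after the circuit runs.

After the circuit, the state carries amplitude sqrt(2)/2 on |00>, 0 on |01>, -sqrt(2)*I/2 on |10>, 0 on |11>. Key observation: gates 1-8 undo each other exactly, leaving only the rest of the circuit to track.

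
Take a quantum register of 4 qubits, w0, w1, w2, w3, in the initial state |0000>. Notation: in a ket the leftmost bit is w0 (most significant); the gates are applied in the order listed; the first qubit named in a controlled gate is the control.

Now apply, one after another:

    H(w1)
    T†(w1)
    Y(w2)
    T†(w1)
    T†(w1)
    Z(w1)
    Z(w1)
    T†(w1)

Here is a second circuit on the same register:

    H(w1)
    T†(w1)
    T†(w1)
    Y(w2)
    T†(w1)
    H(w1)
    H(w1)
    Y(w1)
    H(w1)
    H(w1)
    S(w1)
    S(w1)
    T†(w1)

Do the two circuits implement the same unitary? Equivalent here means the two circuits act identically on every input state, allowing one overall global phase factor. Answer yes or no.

No — the two circuits implement different unitaries, even allowing a global phase.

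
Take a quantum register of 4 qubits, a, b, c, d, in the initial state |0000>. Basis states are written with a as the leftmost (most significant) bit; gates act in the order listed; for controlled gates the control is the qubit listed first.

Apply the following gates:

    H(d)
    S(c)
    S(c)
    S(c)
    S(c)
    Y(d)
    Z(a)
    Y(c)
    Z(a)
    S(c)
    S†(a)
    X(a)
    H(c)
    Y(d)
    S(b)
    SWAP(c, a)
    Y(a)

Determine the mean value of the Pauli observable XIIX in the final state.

In the final state, XIIX has expectation 1.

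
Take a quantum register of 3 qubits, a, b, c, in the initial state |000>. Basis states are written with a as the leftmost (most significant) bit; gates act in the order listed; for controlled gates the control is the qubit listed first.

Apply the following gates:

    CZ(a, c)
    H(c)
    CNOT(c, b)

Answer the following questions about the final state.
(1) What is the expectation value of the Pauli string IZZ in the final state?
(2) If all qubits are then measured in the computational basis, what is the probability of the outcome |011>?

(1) The expectation value of IZZ is 1.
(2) Outcome |011> occurs with probability 1/2.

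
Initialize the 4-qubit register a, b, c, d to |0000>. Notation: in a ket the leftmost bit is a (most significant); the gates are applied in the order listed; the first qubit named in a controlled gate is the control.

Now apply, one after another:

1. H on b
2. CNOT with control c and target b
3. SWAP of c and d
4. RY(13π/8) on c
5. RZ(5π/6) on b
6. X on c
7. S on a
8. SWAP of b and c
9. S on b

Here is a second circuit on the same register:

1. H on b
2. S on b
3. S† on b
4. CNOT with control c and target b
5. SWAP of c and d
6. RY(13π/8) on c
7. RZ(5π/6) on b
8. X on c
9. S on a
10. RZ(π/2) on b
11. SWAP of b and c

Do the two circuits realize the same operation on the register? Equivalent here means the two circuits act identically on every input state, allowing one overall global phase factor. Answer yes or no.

No, they are not equivalent — no single phase factor reconciles the two unitaries.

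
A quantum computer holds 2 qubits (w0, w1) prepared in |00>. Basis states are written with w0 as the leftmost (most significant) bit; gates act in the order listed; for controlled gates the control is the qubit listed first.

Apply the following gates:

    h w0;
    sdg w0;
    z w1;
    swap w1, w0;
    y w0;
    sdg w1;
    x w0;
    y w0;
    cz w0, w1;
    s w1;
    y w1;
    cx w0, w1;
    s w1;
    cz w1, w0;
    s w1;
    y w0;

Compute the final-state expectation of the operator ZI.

In the final state, ZI has expectation 1.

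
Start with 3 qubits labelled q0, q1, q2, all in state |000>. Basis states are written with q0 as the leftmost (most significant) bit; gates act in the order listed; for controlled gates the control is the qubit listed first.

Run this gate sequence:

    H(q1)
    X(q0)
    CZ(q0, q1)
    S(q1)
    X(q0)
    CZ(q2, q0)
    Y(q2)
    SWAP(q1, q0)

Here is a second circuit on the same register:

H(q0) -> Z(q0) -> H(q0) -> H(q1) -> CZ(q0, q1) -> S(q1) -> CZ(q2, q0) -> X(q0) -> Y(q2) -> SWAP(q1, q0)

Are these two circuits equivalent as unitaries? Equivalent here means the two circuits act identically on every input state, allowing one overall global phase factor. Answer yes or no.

No — the two circuits implement different unitaries, even allowing a global phase.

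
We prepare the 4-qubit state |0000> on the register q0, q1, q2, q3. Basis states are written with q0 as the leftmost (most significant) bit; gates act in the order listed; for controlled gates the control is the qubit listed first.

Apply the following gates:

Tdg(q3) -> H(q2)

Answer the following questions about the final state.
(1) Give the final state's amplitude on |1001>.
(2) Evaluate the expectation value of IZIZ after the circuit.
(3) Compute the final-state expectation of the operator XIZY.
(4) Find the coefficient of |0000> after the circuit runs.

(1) The amplitude on |1001> is 0.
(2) In the final state, IZIZ has expectation 1.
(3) The observable XIZY averages to 0.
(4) The amplitude on |0000> is sqrt(2)/2.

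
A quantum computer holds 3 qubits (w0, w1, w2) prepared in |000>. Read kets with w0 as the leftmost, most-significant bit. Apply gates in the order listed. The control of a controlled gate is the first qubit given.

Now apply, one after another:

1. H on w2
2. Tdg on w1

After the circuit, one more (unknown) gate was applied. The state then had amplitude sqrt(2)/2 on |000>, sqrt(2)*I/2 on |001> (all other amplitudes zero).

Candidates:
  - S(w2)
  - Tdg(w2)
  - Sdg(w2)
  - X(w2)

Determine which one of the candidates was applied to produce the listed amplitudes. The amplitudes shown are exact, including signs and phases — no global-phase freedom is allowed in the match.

The unique candidate consistent with the amplitudes is S(w2).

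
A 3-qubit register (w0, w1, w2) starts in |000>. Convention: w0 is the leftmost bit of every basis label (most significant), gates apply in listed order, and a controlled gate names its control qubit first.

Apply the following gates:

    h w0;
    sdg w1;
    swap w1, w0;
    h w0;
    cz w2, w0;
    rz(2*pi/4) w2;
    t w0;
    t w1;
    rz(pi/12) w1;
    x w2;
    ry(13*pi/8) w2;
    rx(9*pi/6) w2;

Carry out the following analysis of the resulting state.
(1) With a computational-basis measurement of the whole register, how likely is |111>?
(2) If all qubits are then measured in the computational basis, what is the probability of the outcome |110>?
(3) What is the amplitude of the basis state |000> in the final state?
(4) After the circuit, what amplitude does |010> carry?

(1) A full measurement returns |111> with probability 1/8.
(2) Outcome |110> occurs with probability 1/8.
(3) The final state's coefficient on |000> equals sqrt(2)*exp(I*pi/48)/4.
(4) The final state's coefficient on |010> equals sqrt(2)*(sin(3*pi/16) + I*cos(3*pi/16))*exp(I*pi/24)/4.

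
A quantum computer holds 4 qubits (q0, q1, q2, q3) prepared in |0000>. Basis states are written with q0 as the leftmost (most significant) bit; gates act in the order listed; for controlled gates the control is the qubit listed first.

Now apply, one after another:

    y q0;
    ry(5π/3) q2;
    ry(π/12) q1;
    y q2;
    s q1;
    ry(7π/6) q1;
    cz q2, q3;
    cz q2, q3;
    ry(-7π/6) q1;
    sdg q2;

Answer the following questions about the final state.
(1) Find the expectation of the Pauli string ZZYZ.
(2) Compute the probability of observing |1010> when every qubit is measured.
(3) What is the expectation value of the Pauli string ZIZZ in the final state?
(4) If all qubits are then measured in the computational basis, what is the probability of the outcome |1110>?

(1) The expectation value of ZZYZ is sqrt(6)/8 + 3*sqrt(2)/8. Key observation: steps 6-9 multiply out to the identity, so the circuit reduces to the remaining gates.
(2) Outcome |1010> occurs with probability 3*sqrt(2)/32 + 3*sqrt(6)/32 + 3/8.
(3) The observable ZIZZ averages to 1/2.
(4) Outcome |1110> occurs with probability -3*sqrt(6)/32 - 3*sqrt(2)/32 + 3/8.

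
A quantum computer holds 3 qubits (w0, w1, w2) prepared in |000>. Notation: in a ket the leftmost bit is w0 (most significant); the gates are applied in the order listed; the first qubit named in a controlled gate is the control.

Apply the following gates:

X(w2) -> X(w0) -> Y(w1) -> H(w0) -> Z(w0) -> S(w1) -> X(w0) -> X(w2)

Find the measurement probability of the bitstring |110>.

Outcome |110> occurs with probability 1/2.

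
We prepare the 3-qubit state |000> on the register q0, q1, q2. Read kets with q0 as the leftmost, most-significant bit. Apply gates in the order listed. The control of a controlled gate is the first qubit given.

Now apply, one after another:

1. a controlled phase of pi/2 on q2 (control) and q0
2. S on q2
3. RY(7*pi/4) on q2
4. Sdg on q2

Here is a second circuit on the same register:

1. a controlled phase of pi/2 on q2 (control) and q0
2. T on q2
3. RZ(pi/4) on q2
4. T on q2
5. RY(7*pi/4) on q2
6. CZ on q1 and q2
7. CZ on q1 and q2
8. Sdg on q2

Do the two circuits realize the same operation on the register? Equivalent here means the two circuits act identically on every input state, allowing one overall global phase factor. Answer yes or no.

No, they are not equivalent — no single phase factor reconciles the two unitaries.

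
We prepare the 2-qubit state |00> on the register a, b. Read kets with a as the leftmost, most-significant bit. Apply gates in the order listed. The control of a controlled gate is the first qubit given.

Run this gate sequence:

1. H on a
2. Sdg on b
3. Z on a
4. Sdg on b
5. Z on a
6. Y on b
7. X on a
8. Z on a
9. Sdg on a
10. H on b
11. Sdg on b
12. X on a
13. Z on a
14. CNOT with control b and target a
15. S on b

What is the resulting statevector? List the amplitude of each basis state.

The resulting statevector has amplitude -1/2 on |00>, I/2 on |01>, -I/2 on |10>, 1/2 on |11>.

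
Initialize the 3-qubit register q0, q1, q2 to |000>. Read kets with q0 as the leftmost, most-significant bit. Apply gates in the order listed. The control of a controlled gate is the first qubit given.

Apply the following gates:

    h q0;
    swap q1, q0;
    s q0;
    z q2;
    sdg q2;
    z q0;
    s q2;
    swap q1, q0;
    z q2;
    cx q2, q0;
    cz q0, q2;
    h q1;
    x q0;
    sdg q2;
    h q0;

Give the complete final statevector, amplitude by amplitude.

The resulting statevector has amplitude sqrt(2)/2 on |000>, sqrt(2)/2 on |010>, and 0 on every other basis state.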